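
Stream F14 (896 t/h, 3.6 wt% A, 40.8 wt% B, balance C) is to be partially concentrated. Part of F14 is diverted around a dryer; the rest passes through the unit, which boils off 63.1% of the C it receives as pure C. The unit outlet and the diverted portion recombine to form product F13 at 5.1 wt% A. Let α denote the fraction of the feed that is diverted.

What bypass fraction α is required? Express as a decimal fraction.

All 896×0.036 = 32.256 t/h of A reaches F13, so F13 = 32.256/0.051 = 632.47 t/h and vapour = 263.53 t/h.
The evaporator receives (1−α)·896 of feed at 0.556 C and removes 0.631 of that C:
0.631×0.556×(1−α)×896 = 263.53
(1−α) = 263.53/314.35 = 0.8383;  α = 0.1617.

0.162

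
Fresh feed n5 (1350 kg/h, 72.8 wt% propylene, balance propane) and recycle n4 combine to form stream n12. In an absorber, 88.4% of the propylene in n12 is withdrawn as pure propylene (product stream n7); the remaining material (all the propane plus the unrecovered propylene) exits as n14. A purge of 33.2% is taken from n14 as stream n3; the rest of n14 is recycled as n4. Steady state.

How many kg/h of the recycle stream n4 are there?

propane enters only via n5 and leaves only via the purge: 1350×0.272 = 0.332×(propane in n14), and the absorber passes all propane, so propane in n12 = propane in n14 = 1106 kg/h.
propylene in n12: m_A = 1350×0.728 + (1−0.332)·(1−0.884)·m_A, so m_A = 982.8/0.9225 = 1065.4 kg/h.
n14 = (1−0.884)×1065.4 + 1106 = 1229.6 kg/h.
Recycle n4 = (1−0.332)×1229.6 = 821.38 kg/h.

821.4 kg/h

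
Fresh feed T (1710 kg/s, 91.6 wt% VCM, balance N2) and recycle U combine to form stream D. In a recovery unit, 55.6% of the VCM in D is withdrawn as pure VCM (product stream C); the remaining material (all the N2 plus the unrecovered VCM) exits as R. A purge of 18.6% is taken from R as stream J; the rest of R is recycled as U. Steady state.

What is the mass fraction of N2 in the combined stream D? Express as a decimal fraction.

0.239

N2 enters only via T and leaves only via the purge: 1710×0.084 = 0.186×(N2 in R), and the recovery unit passes all N2, so N2 in D = N2 in R = 772.26 kg/s.
VCM in D: m_A = 1710×0.916 + (1−0.186)·(1−0.556)·m_A, so m_A = 1566.4/0.6386 = 2452.9 kg/s.
D = 2452.9 + 772.26 = 3225.1 kg/s.
N2 fraction in D = 772.26/3225.1 = 0.239.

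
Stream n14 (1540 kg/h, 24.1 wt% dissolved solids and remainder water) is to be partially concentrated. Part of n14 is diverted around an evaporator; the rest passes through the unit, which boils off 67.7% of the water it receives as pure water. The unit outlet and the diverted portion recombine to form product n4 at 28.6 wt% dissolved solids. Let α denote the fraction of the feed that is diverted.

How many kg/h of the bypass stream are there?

All 1540×0.241 = 371.14 kg/h of dissolved solids reaches n4, so n4 = 371.14/0.286 = 1297.7 kg/h and vapour = 242.31 kg/h.
The evaporator receives (1−α)·1540 of feed at 0.759 water and removes 0.677 of that water:
0.677×0.759×(1−α)×1540 = 242.31
(1−α) = 242.31/791.32 = 0.3062;  α = 0.6938.
Bypass flow = 0.6938×1540 = 1068.4 kg/h.

1068 kg/h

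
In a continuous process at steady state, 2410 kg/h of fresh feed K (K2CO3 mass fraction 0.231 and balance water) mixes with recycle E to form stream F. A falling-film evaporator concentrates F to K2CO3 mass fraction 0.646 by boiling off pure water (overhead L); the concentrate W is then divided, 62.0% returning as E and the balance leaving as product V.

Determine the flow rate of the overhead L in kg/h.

Overall K2CO3 balance (none leaves overhead): K2CO3 in fresh feed = K2CO3 in product, i.e. 2410×0.231 = (1−0.620)·W·0.646.
W = 556.71/(0.646×0.380) = 2267.8 kg/h.
Recycle E = 0.620×2267.8 = 1406.1 kg/h.
Combined feed F = 2410 + 1406.1 = 3816.1 kg/h.
Overhead L = F − W = 3816.1 − 2267.8 = 1548.2 kg/h.

1548 kg/h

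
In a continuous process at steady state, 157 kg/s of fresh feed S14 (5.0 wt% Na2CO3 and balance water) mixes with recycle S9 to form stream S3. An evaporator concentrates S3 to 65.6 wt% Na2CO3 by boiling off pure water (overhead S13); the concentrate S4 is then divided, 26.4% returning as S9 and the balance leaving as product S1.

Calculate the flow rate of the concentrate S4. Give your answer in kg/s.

Overall Na2CO3 balance (none leaves overhead): Na2CO3 in fresh feed = Na2CO3 in product, i.e. 157×0.050 = (1−0.264)·S4·0.656.
S4 = 7.85/(0.656×0.736) = 16.259 kg/s.

16.26 kg/s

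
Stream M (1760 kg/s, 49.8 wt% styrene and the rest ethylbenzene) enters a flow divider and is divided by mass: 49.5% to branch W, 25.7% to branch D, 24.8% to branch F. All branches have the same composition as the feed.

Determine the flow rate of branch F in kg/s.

Branch F flow = 0.248×1760 = 436.48 kg/s.

436.5 kg/s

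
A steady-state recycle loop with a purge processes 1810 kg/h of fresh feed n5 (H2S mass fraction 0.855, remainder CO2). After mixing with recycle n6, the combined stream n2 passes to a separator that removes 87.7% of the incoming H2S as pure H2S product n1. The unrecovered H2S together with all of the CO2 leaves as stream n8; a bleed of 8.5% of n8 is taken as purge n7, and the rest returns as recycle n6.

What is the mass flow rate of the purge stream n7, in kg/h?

CO2 enters only via n5 and leaves only via the purge: 1810×0.145 = 0.085×(CO2 in n8), and the separator passes all CO2, so CO2 in n2 = CO2 in n8 = 3087.6 kg/h.
H2S in n2: m_A = 1810×0.855 + (1−0.085)·(1−0.877)·m_A, so m_A = 1547.5/0.8875 = 1743.8 kg/h.
n8 = (1−0.877)×1743.8 + 3087.6 = 3302.1 kg/h.
Purge n7 = 0.085×3302.1 = 280.68 kg/h.

280.7 kg/h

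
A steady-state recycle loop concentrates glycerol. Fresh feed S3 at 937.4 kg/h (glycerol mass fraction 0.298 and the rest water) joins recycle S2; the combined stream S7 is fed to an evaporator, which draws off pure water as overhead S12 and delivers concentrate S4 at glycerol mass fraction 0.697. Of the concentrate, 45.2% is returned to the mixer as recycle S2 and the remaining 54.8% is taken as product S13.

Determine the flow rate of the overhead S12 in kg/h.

Overall glycerol balance (none leaves overhead): glycerol in fresh feed = glycerol in product, i.e. 937.4×0.298 = (1−0.452)·S4·0.697.
S4 = 279.35/(0.697×0.548) = 731.35 kg/h.
Recycle S2 = 0.452×731.35 = 330.57 kg/h.
Combined feed S7 = 937.4 + 330.57 = 1268 kg/h.
Overhead S12 = S7 − S4 = 1268 − 731.35 = 536.62 kg/h.

536.6 kg/h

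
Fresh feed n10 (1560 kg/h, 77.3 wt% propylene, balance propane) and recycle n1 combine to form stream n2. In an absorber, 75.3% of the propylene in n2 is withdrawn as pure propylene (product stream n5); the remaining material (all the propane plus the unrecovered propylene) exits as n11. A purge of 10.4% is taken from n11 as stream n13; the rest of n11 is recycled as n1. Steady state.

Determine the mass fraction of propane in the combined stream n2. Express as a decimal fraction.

propane enters only via n10 and leaves only via the purge: 1560×0.227 = 0.104×(propane in n11), and the absorber passes all propane, so propane in n2 = propane in n11 = 3405 kg/h.
propylene in n2: m_A = 1560×0.773 + (1−0.104)·(1−0.753)·m_A, so m_A = 1205.9/0.7787 = 1548.6 kg/h.
n2 = 1548.6 + 3405 = 4953.6 kg/h.
propane fraction in n2 = 3405/4953.6 = 0.687.

0.687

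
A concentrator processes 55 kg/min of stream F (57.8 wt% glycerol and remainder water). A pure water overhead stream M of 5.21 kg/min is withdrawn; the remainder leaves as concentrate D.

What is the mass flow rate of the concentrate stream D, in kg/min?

Concentrate = 55 − 5.21 = 49.79 kg/min.

49.79 kg/min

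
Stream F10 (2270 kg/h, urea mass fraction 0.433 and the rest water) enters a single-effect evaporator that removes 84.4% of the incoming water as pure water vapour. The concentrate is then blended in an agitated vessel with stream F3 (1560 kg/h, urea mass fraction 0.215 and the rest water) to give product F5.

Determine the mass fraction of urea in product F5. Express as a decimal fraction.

0.480

Vapour removed = 0.844×0.567×2270 = 1086.3 kg/h; concentrate = 1183.7 kg/h.
urea reaching the mixer = 982.91 (from concentrate) + 1560×0.215 = 1318.3 kg/h.
Product flow = 1183.7 + 1560 = 2743.7 kg/h; urea fraction = 0.480.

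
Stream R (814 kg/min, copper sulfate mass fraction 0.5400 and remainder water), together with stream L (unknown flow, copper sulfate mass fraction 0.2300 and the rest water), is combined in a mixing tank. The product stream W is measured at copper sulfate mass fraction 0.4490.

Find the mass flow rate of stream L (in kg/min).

Let L be the unknown flow. Total out = 814 + L.
copper sulfate balance: 439.56 + 0.230·L = 0.449·(814 + L)
(0.230 − 0.449)·L = 0.449×814 − 439.56 = -74.074
L = -74.074 / -0.219 = 338.24 kg/min

338.2 kg/min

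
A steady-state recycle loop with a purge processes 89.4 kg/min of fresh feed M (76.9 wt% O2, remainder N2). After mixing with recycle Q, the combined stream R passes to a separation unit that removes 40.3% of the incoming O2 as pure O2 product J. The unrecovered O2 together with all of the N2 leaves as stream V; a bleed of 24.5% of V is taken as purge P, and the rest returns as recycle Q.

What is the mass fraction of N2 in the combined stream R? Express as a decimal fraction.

N2 enters only via M and leaves only via the purge: 89.4×0.231 = 0.245×(N2 in V), and the separation unit passes all N2, so N2 in R = N2 in V = 84.291 kg/min.
O2 in R: m_A = 89.4×0.769 + (1−0.245)·(1−0.403)·m_A, so m_A = 68.749/0.5493 = 125.16 kg/min.
R = 125.16 + 84.291 = 209.46 kg/min.
N2 fraction in R = 84.291/209.46 = 0.402.

0.402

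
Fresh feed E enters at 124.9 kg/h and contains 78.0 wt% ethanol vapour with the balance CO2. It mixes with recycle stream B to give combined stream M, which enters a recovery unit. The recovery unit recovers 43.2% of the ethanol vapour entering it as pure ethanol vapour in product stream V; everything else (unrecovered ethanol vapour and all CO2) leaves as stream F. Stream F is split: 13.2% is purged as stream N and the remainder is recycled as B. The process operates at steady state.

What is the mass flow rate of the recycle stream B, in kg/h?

CO2 enters only via E and leaves only via the purge: 124.9×0.220 = 0.132×(CO2 in F), and the recovery unit passes all CO2, so CO2 in M = CO2 in F = 208.17 kg/h.
ethanol vapour in M: m_A = 124.9×0.780 + (1−0.132)·(1−0.432)·m_A, so m_A = 97.422/0.5070 = 192.16 kg/h.
F = (1−0.432)×192.16 + 208.17 = 317.32 kg/h.
Recycle B = (1−0.132)×317.32 = 275.43 kg/h.

275.4 kg/h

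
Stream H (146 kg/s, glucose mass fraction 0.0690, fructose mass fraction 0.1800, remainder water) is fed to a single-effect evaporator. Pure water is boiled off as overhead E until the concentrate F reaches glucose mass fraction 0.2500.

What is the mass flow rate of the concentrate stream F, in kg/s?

glucose is conserved: 146×0.069 = 10.074 kg/s all reports to the concentrate.
Concentrate = 10.074/(target fraction) = 40.296 kg/s.

40.3 kg/s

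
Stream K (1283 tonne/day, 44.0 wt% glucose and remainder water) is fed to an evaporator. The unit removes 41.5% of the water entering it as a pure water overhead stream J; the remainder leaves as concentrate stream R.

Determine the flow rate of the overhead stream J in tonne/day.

298.2 tonne/day

water entering = 1283×0.560 = 718.48 tonne/day; overhead removed = 0.415×718.48 = 298.17 tonne/day.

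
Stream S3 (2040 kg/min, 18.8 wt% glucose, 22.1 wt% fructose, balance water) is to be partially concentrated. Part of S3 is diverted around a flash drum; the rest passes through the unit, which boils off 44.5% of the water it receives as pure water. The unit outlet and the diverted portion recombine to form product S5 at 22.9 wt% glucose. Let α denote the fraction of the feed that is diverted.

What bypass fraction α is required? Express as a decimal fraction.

All 2040×0.188 = 383.52 kg/min of glucose reaches S5, so S5 = 383.52/0.229 = 1674.8 kg/min and vapour = 365.24 kg/min.
The evaporator receives (1−α)·2040 of feed at 0.591 water and removes 0.445 of that water:
0.445×0.591×(1−α)×2040 = 365.24
(1−α) = 365.24/536.51 = 0.6808;  α = 0.3192.

0.319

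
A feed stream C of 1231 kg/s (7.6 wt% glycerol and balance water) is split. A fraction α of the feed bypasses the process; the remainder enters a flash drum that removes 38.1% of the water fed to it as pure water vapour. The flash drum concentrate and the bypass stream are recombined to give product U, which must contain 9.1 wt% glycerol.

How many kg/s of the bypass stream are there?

654.6 kg/s

All 1231×0.076 = 93.556 kg/s of glycerol reaches U, so U = 93.556/0.091 = 1028.1 kg/s and vapour = 202.91 kg/s.
The evaporator receives (1−α)·1231 of feed at 0.924 water and removes 0.381 of that water:
0.381×0.924×(1−α)×1231 = 202.91
(1−α) = 202.91/433.37 = 0.4682;  α = 0.5318.
Bypass flow = 0.5318×1231 = 654.62 kg/s.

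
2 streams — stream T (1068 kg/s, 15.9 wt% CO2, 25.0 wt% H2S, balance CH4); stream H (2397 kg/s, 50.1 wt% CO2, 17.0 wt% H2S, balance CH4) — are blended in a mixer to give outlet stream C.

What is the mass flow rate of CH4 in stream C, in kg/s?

1420 kg/s

CH4 out = CH4 in = 1068×0.591 + 2397×0.329 = 1419.8 kg/s.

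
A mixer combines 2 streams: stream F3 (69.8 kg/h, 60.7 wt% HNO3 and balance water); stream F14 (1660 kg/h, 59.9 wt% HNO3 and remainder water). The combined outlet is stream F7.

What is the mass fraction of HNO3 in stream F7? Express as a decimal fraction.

Total flow out = 69.8 + 1660 = 1729.8 kg/h.
HNO3 in = 69.8×0.607 + 1660×0.599 = 1036.7 kg/h.
HNO3 mass fraction in F7 = 1036.7/1729.8 = 0.5993.

0.5993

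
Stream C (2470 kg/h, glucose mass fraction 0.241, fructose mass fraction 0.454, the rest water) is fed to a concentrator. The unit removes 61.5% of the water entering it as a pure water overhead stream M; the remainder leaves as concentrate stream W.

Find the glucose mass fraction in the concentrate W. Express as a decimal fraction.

glucose is not removed: 2470×0.241 = 595.27 kg/h of glucose enters W.
water entering = 2470×0.305 = 753.35 kg/h; overhead removed = 0.615×753.35 = 463.31 kg/h.
Concentrate = 2470 − 463.31 = 2006.7 kg/h.
Mass fraction = 595.27/2006.7 = 0.297.

0.297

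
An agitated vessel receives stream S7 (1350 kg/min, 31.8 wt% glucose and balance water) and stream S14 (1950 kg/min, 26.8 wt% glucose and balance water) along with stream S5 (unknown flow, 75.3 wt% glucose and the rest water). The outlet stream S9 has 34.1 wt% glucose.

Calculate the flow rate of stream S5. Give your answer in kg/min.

420.9 kg/min

Let S5 be the unknown flow. Total out = 3300 + S5.
glucose balance: 951.9 + 0.753·S5 = 0.341·(3300 + S5)
(0.753 − 0.341)·S5 = 0.341×3300 − 951.9 = 173.4
S5 = 173.4 / 0.412 = 420.87 kg/min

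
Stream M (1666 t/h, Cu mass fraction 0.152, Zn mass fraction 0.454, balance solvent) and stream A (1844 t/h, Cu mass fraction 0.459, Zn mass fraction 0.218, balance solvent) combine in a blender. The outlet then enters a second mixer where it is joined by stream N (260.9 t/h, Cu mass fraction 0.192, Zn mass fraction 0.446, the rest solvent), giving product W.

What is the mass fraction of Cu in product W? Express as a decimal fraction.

0.305

Overall, product flow = 3770.9 t/h.
Cu in = 1666×0.152 + 1844×0.459 + 260.9×0.192 = 1149.7 t/h.
Cu fraction in W = 0.305.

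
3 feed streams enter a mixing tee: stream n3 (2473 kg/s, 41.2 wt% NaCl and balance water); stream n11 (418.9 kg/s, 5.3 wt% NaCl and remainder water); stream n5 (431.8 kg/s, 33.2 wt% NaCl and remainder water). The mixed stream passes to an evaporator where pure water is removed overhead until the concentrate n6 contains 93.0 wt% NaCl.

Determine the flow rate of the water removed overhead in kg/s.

2050 kg/s

NaCl entering = 2473×0.412 + 418.9×0.053 + 431.8×0.332 = 1184.4 kg/s.
All NaCl reports to n6, so n6 = 1184.4/0.930 = 1273.6 kg/s.
Total feed = 3323.7 kg/s; overhead = 3323.7 − 1273.6 = 2050.1 kg/s.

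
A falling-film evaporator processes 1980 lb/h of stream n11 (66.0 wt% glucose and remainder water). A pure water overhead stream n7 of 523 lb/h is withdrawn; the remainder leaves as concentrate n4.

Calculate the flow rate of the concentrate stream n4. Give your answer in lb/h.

1457 lb/h

Concentrate = 1980 − 523 = 1457 lb/h.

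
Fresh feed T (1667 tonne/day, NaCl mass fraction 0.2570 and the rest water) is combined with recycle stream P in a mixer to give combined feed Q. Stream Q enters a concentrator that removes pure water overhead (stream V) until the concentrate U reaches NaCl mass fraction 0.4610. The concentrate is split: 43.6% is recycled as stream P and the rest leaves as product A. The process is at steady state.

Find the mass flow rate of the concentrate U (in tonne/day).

Overall NaCl balance (none leaves overhead): NaCl in fresh feed = NaCl in product, i.e. 1667×0.257 = (1−0.436)·U·0.461.
U = 428.42/(0.461×0.564) = 1647.7 tonne/day.

1648 tonne/day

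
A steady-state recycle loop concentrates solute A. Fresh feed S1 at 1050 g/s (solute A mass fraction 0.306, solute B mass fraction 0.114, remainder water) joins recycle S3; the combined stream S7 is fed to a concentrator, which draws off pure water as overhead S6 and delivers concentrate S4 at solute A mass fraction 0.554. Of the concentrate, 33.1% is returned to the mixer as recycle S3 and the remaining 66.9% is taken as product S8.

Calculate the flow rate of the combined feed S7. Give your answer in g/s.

1337 g/s

Overall solute A balance (none leaves overhead): solute A in fresh feed = solute A in product, i.e. 1050×0.306 = (1−0.331)·S4·0.554.
S4 = 321.3/(0.554×0.669) = 866.91 g/s.
Recycle S3 = 0.331×866.91 = 286.95 g/s.
Combined feed S7 = 1050 + 286.95 = 1336.9 g/s.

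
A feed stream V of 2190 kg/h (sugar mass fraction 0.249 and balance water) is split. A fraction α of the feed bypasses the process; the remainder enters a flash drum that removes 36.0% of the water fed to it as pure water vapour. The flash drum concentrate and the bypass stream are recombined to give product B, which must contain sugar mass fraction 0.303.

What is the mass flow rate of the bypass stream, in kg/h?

746.4 kg/h

All 2190×0.249 = 545.31 kg/h of sugar reaches B, so B = 545.31/0.303 = 1799.7 kg/h and vapour = 390.3 kg/h.
The evaporator receives (1−α)·2190 of feed at 0.751 water and removes 0.360 of that water:
0.360×0.751×(1−α)×2190 = 390.3
(1−α) = 390.3/592.09 = 0.6592;  α = 0.3408.
Bypass flow = 0.3408×2190 = 746.38 kg/h.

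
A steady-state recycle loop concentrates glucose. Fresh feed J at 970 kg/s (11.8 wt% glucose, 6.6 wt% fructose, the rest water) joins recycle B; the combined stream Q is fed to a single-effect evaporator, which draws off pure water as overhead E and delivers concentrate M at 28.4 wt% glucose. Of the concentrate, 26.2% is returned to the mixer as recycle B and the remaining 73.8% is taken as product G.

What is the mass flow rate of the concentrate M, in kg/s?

546.1 kg/s

Overall glucose balance (none leaves overhead): glucose in fresh feed = glucose in product, i.e. 970×0.118 = (1−0.262)·M·0.284.
M = 114.46/(0.284×0.738) = 546.11 kg/s.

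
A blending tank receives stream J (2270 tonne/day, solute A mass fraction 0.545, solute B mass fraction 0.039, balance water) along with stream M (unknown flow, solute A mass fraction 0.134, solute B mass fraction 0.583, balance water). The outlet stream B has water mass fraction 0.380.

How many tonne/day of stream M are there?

842.5 tonne/day

Let M be the unknown flow. Total out = 2270 + M.
water balance: 944.32 + 0.283·M = 0.380·(2270 + M)
(0.283 − 0.380)·M = 0.380×2270 − 944.32 = -81.72
M = -81.72 / -0.097 = 842.47 tonne/day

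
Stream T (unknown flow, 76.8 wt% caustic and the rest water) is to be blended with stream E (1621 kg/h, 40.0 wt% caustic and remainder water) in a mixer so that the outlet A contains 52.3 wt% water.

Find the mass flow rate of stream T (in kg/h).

Let T be the unknown flow. Total out = 1621 + T.
water balance: 972.6 + 0.232·T = 0.523·(1621 + T)
(0.232 − 0.523)·T = 0.523×1621 − 972.6 = -124.82
T = -124.82 / -0.291 = 428.92 kg/h

428.9 kg/h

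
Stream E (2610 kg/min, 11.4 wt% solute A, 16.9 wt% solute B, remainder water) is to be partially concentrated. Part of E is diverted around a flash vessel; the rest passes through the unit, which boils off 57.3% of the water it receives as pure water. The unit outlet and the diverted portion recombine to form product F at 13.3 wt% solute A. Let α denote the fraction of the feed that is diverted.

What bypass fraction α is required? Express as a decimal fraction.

0.652

All 2610×0.114 = 297.54 kg/min of solute A reaches F, so F = 297.54/0.133 = 2237.1 kg/min and vapour = 372.86 kg/min.
The evaporator receives (1−α)·2610 of feed at 0.717 water and removes 0.573 of that water:
0.573×0.717×(1−α)×2610 = 372.86
(1−α) = 372.86/1072.3 = 0.3477;  α = 0.6523.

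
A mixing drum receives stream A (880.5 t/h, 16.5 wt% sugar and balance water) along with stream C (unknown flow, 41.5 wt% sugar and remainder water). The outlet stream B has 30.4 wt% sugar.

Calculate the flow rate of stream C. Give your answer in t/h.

1103 t/h

Let C be the unknown flow. Total out = 880.5 + C.
sugar balance: 145.28 + 0.415·C = 0.304·(880.5 + C)
(0.415 − 0.304)·C = 0.304×880.5 − 145.28 = 122.39
C = 122.39 / 0.111 = 1102.6 t/h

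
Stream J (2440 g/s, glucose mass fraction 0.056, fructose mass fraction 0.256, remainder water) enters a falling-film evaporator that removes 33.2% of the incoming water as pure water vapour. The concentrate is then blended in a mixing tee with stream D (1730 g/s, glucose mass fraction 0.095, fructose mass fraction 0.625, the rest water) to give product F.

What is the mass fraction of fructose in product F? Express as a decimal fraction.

Vapour removed = 0.332×0.688×2440 = 557.34 g/s; concentrate = 1882.7 g/s.
fructose reaching the mixer = 624.64 (from concentrate) + 1730×0.625 = 1705.9 g/s.
Product flow = 1882.7 + 1730 = 3612.7 g/s; fructose fraction = 0.472.

0.472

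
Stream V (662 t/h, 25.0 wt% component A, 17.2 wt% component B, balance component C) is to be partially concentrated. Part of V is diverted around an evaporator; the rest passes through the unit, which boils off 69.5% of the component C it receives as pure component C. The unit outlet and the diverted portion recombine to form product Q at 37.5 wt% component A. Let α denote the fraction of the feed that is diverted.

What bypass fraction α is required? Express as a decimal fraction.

0.170

All 662×0.250 = 165.5 t/h of component A reaches Q, so Q = 165.5/0.375 = 441.33 t/h and vapour = 220.67 t/h.
The evaporator receives (1−α)·662 of feed at 0.578 component C and removes 0.695 of that component C:
0.695×0.578×(1−α)×662 = 220.67
(1−α) = 220.67/265.93 = 0.8298;  α = 0.1702.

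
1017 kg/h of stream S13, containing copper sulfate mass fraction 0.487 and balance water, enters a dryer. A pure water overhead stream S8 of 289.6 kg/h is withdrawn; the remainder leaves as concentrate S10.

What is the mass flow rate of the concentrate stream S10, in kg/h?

727.4 kg/h

Concentrate = 1017 − 289.6 = 727.4 kg/h.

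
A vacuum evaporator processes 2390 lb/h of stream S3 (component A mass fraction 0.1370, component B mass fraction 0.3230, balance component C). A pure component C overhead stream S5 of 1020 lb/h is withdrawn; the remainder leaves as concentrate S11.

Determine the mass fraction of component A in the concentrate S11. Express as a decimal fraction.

0.2390

component A is not removed: 2390×0.137 = 327.43 lb/h of component A enters S11.
Concentrate = 2390 − 1020 = 1370 lb/h.
Mass fraction = 327.43/1370 = 0.2390.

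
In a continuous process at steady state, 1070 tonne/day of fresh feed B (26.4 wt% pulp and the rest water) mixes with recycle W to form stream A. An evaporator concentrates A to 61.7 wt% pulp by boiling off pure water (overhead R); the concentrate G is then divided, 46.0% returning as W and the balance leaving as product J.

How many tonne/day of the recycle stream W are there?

390 tonne/day

Overall pulp balance (none leaves overhead): pulp in fresh feed = pulp in product, i.e. 1070×0.264 = (1−0.460)·G·0.617.
G = 282.48/(0.617×0.540) = 847.83 tonne/day.
Recycle W = 0.460×847.83 = 390 tonne/day.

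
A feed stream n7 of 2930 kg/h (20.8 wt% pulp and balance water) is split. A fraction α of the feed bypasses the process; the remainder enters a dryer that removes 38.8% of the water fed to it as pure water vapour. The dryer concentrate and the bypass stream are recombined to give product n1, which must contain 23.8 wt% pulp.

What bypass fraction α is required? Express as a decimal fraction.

All 2930×0.208 = 609.44 kg/h of pulp reaches n1, so n1 = 609.44/0.238 = 2560.7 kg/h and vapour = 369.33 kg/h.
The evaporator receives (1−α)·2930 of feed at 0.792 water and removes 0.388 of that water:
0.388×0.792×(1−α)×2930 = 369.33
(1−α) = 369.33/900.38 = 0.4102;  α = 0.5898.

0.590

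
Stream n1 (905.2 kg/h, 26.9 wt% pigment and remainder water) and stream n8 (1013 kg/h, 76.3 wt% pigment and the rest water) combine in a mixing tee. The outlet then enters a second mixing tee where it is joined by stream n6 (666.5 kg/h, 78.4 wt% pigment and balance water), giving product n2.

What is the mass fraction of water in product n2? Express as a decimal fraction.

Overall, product flow = 2584.7 kg/h.
water in = 905.2×0.731 + 1013×0.237 + 666.5×0.216 = 1045.7 kg/h.
water fraction in n2 = 0.405.

0.405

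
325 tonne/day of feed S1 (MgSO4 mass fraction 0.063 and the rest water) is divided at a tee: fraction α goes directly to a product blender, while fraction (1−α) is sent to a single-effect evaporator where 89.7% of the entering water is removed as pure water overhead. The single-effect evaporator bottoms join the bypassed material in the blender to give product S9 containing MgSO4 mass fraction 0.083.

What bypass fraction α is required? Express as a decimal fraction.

0.713

All 325×0.063 = 20.475 tonne/day of MgSO4 reaches S9, so S9 = 20.475/0.083 = 246.69 tonne/day and vapour = 78.313 tonne/day.
The evaporator receives (1−α)·325 of feed at 0.937 water and removes 0.897 of that water:
0.897×0.937×(1−α)×325 = 78.313
(1−α) = 78.313/273.16 = 0.2867;  α = 0.7133.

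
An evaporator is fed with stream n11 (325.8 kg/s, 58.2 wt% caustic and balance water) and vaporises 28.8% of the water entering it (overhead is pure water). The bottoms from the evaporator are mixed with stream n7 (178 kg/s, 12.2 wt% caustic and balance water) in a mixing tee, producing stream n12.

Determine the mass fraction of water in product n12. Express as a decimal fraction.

0.545

Vapour removed = 0.288×0.418×325.8 = 39.221 kg/s; concentrate = 286.58 kg/s.
water reaching the mixer = 96.963 (from concentrate) + 178×0.878 = 253.25 kg/s.
Product flow = 286.58 + 178 = 464.58 kg/s; water fraction = 0.545.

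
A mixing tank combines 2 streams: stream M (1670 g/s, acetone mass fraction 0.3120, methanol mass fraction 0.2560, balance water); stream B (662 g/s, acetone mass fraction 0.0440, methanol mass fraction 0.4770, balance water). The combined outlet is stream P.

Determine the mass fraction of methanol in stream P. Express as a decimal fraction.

Total flow out = 1670 + 662 = 2332 g/s.
methanol in = 1670×0.256 + 662×0.477 = 743.29 g/s.
methanol mass fraction in P = 743.29/2332 = 0.3187.

0.3187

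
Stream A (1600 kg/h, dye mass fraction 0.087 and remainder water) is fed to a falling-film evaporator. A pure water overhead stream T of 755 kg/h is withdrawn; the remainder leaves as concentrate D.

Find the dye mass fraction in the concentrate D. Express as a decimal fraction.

0.165

dye is not removed: 1600×0.087 = 139.2 kg/h of dye enters D.
Concentrate = 1600 − 755 = 845 kg/h.
Mass fraction = 139.2/845 = 0.165.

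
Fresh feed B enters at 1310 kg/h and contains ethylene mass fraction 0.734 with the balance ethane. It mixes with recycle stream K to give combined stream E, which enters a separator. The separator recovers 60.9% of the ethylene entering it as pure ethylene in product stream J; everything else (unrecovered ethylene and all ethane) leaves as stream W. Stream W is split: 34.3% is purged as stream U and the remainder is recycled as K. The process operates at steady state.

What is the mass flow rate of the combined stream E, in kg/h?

2310 kg/h

ethane enters only via B and leaves only via the purge: 1310×0.266 = 0.343×(ethane in W), and the separator passes all ethane, so ethane in E = ethane in W = 1015.9 kg/h.
ethylene in E: m_A = 1310×0.734 + (1−0.343)·(1−0.609)·m_A, so m_A = 961.54/0.7431 = 1293.9 kg/h.
E = 1293.9 + 1015.9 = 2309.9 kg/h.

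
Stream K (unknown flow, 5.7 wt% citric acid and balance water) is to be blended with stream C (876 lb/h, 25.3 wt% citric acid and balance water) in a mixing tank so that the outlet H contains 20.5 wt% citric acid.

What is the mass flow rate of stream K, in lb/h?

Let K be the unknown flow. Total out = 876 + K.
citric acid balance: 221.63 + 0.057·K = 0.205·(876 + K)
(0.057 − 0.205)·K = 0.205×876 − 221.63 = -42.048
K = -42.048 / -0.148 = 284.11 lb/h

284.1 lb/h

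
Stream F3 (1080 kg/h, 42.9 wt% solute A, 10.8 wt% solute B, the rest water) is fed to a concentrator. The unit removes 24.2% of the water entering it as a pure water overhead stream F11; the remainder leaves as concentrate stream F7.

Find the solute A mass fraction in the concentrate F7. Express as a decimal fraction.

0.483

solute A is not removed: 1080×0.429 = 463.32 kg/h of solute A enters F7.
water entering = 1080×0.463 = 500.04 kg/h; overhead removed = 0.242×500.04 = 121.01 kg/h.
Concentrate = 1080 − 121.01 = 958.99 kg/h.
Mass fraction = 463.32/958.99 = 0.483.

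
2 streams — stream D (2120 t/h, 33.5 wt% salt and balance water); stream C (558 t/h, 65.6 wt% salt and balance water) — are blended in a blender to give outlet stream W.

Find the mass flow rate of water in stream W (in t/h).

1602 t/h

water out = water in = 2120×0.665 + 558×0.344 = 1601.8 t/h.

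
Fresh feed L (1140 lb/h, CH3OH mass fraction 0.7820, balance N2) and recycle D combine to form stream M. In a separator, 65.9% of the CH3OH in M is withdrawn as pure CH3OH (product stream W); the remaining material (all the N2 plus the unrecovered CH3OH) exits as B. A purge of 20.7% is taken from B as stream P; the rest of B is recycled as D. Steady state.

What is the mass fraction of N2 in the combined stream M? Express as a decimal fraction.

0.4956

N2 enters only via L and leaves only via the purge: 1140×0.218 = 0.207×(N2 in B), and the separator passes all N2, so N2 in M = N2 in B = 1200.6 lb/h.
CH3OH in M: m_A = 1140×0.782 + (1−0.207)·(1−0.659)·m_A, so m_A = 891.48/0.7296 = 1221.9 lb/h.
M = 1221.9 + 1200.6 = 2422.5 lb/h.
N2 fraction in M = 1200.6/2422.5 = 0.4956.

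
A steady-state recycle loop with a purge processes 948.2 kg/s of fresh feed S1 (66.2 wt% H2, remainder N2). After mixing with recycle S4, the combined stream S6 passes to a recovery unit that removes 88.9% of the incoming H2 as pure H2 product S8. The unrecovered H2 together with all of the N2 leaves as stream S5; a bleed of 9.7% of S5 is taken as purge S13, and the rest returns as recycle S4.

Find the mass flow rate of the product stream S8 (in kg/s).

H2 in S6: m_A = 948.2×0.662 + (1−0.097)·(1−0.889)·m_A, so m_A = 627.71/0.8998 = 697.63 kg/s.
Product S8 = 0.889×697.63 = 620.2 kg/s.

620.2 kg/s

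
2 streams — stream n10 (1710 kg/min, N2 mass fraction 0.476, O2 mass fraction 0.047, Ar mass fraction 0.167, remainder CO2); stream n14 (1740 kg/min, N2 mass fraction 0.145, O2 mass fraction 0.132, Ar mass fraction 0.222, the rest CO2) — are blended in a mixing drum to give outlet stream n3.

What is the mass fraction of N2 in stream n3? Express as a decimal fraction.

0.309

Total flow out = 1710 + 1740 = 3450 kg/min.
N2 in = 1710×0.476 + 1740×0.145 = 1066.3 kg/min.
N2 mass fraction in n3 = 1066.3/3450 = 0.309.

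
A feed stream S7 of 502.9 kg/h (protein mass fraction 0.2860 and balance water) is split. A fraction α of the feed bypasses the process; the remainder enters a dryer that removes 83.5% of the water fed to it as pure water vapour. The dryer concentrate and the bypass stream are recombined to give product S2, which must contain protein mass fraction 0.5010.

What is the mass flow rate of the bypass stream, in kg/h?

All 502.9×0.286 = 143.83 kg/h of protein reaches S2, so S2 = 143.83/0.501 = 287.08 kg/h and vapour = 215.82 kg/h.
The evaporator receives (1−α)·502.9 of feed at 0.714 water and removes 0.835 of that water:
0.835×0.714×(1−α)×502.9 = 215.82
(1−α) = 215.82/299.82 = 0.7198;  α = 0.2802.
Bypass flow = 0.2802×502.9 = 140.91 kg/h.

140.9 kg/h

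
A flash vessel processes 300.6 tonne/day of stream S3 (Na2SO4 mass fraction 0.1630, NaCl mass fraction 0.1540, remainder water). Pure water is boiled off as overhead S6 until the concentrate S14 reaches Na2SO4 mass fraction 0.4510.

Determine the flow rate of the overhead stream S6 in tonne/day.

192 tonne/day

Na2SO4 is conserved: 300.6×0.163 = 48.998 tonne/day all reports to the concentrate.
Concentrate = 48.998/(target fraction) = 108.64 tonne/day.
Overhead = 300.6 − 108.64 = 191.96 tonne/day.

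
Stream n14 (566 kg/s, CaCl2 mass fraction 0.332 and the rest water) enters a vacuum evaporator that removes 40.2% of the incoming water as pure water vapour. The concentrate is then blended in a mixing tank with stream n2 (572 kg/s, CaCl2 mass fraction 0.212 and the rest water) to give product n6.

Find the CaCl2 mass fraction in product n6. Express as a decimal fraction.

0.314

Vapour removed = 0.402×0.668×566 = 151.99 kg/s; concentrate = 414.01 kg/s.
CaCl2 reaching the mixer = 187.91 (from concentrate) + 572×0.212 = 309.18 kg/s.
Product flow = 414.01 + 572 = 986.01 kg/s; CaCl2 fraction = 0.314.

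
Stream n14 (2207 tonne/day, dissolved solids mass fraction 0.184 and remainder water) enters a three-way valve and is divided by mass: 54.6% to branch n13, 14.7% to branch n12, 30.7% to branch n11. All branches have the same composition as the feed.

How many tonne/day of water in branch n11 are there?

Branch n11 total = 0.307×2207 = 677.55 tonne/day.
water in n11 = 0.816×677.55 = 552.88 tonne/day.

552.9 tonne/day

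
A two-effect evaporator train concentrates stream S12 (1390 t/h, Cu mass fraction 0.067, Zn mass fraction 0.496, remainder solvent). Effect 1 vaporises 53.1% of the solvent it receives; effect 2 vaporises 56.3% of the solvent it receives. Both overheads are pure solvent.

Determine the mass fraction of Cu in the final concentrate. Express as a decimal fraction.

solvent in feed = 1390×0.437 = 607.43 t/h.
After stage 1: solvent left = (1−0.531)×607.43 = 284.88; stream total = 1067.5 t/h.
After stage 2: solvent left = (1−0.563)×284.88 = 124.49; final concentrate = 907.06 t/h.
Cu fraction = 93.13/907.06 = 0.103.

0.103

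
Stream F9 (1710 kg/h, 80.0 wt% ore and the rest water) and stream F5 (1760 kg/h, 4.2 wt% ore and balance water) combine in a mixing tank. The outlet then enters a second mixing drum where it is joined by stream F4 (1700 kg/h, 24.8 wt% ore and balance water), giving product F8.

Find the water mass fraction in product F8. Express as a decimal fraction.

Overall, product flow = 5170 kg/h.
water in = 1710×0.200 + 1760×0.958 + 1700×0.752 = 3306.5 kg/h.
water fraction in F8 = 0.6396.

0.6396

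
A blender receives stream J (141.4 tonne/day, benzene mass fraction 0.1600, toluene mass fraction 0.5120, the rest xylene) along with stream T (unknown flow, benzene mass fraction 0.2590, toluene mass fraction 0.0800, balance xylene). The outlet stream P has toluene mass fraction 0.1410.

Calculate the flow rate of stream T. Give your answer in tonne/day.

Let T be the unknown flow. Total out = 141.4 + T.
toluene balance: 72.397 + 0.080·T = 0.141·(141.4 + T)
(0.080 − 0.141)·T = 0.141×141.4 − 72.397 = -52.459
T = -52.459 / -0.061 = 859.99 tonne/day

860 tonne/day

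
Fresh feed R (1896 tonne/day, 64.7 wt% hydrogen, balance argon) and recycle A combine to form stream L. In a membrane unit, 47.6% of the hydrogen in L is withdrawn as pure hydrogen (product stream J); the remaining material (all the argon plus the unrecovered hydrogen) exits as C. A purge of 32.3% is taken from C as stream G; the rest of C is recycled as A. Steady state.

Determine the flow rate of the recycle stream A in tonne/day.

argon enters only via R and leaves only via the purge: 1896×0.353 = 0.323×(argon in C), and the membrane unit passes all argon, so argon in L = argon in C = 2072.1 tonne/day.
hydrogen in L: m_A = 1896×0.647 + (1−0.323)·(1−0.476)·m_A, so m_A = 1226.7/0.6453 = 1901.1 tonne/day.
C = (1−0.476)×1901.1 + 2072.1 = 3068.3 tonne/day.
Recycle A = (1−0.323)×3068.3 = 2077.2 tonne/day.

2077 tonne/day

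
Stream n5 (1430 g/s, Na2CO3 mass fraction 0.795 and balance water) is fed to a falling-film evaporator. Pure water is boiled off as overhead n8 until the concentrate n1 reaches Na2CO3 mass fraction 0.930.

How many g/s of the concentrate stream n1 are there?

Na2CO3 is conserved: 1430×0.795 = 1136.9 g/s all reports to the concentrate.
Concentrate = 1136.9/(target fraction) = 1222.4 g/s.

1222 g/s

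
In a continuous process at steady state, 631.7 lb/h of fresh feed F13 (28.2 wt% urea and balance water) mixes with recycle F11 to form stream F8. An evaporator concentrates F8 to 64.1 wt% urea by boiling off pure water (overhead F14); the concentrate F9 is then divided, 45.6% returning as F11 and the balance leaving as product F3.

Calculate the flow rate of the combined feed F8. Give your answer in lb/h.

Overall urea balance (none leaves overhead): urea in fresh feed = urea in product, i.e. 631.7×0.282 = (1−0.456)·F9·0.641.
F9 = 178.14/(0.641×0.544) = 510.86 lb/h.
Recycle F11 = 0.456×510.86 = 232.95 lb/h.
Combined feed F8 = 631.7 + 232.95 = 864.65 lb/h.

864.7 lb/h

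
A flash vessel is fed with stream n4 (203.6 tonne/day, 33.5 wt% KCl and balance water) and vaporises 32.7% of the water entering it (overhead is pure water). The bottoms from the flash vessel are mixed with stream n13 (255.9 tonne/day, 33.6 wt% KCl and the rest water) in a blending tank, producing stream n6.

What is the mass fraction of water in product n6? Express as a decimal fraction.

Vapour removed = 0.327×0.665×203.6 = 44.274 tonne/day; concentrate = 159.33 tonne/day.
water reaching the mixer = 91.12 (from concentrate) + 255.9×0.664 = 261.04 tonne/day.
Product flow = 159.33 + 255.9 = 415.23 tonne/day; water fraction = 0.629.

0.629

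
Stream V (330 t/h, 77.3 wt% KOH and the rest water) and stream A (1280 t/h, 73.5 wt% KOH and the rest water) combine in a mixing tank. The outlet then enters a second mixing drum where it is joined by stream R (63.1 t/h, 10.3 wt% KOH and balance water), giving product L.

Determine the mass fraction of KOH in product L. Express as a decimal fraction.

0.7187

Overall, product flow = 1673.1 t/h.
KOH in = 330×0.773 + 1280×0.735 + 63.1×0.103 = 1202.4 t/h.
KOH fraction in L = 0.7187.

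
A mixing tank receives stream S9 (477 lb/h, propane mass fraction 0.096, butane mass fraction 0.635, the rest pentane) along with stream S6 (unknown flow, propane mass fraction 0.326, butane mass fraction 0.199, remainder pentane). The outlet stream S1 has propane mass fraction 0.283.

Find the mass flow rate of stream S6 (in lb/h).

2074 lb/h

Let S6 be the unknown flow. Total out = 477 + S6.
propane balance: 45.792 + 0.326·S6 = 0.283·(477 + S6)
(0.326 − 0.283)·S6 = 0.283×477 − 45.792 = 89.199
S6 = 89.199 / 0.043 = 2074.4 lb/h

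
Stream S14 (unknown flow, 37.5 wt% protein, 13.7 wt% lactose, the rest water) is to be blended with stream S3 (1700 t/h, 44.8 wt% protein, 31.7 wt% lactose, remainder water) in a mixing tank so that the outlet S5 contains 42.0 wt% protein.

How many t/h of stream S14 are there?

1058 t/h

Let S14 be the unknown flow. Total out = 1700 + S14.
protein balance: 761.6 + 0.375·S14 = 0.420·(1700 + S14)
(0.375 − 0.420)·S14 = 0.420×1700 − 761.6 = -47.6
S14 = -47.6 / -0.045 = 1057.8 t/h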